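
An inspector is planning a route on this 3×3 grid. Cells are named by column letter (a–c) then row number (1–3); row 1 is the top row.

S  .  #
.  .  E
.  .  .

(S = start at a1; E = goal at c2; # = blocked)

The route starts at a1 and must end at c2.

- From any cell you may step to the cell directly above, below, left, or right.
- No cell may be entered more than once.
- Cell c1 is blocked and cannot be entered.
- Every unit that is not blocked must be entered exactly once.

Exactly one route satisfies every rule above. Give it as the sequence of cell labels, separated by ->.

Need to visit all 8 open cells exactly once, starting at a1 and ending at c2.
Route from a1: right 1 to b1, down 1 to b2, left 1 to a2, down 1 to a3, right 2 to c3, up 1 to c2 — 7 moves in all.
Check: all 8 open cells covered.

a1 -> b1 -> b2 -> a2 -> a3 -> b3 -> c3 -> c2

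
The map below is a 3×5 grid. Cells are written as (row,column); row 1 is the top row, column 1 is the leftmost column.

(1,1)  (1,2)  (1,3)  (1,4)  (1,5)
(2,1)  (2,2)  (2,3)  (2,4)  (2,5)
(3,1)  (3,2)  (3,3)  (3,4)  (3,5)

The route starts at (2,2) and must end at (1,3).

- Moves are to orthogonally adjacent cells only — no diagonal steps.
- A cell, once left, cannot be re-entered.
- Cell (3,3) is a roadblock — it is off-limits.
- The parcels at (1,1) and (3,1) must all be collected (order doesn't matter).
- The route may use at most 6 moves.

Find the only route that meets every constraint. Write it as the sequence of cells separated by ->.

(2,2) -> (3,2) -> (3,1) -> (2,1) -> (1,1) -> (1,2) -> (1,3)

The 6-move cap with required stops at (1,1), (3,1) leaves no slack for detours.
Route from (2,2): down 1 to (3,2), left 1 to (3,1), up 2 to (1,1), right 2 to (1,3) — 6 moves in all.
Check: all required cells visited; 6 ≤ 6 moves.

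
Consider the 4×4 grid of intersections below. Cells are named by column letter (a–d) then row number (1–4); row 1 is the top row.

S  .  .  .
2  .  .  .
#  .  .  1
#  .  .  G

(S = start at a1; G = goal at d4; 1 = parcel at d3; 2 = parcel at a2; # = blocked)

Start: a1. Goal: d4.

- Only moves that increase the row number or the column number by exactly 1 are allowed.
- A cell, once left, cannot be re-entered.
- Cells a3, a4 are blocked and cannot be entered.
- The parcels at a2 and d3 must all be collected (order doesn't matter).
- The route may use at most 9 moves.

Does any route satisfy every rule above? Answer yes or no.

One route that works: a1 → a2 → b2 → b3 → c3 → d3 → d4.

yes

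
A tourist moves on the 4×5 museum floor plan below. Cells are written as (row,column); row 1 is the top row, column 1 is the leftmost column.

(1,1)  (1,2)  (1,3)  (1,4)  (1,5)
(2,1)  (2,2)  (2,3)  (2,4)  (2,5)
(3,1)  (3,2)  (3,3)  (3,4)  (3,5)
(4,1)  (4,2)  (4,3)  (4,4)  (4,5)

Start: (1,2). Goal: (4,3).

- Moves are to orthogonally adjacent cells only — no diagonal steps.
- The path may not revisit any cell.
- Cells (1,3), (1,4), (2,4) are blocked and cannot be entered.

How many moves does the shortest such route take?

The Manhattan distance from (1,2) to (4,3) is |1−4| + |2−3| = 4, so at least 4 moves are needed.
A route of 4 moves achieves this: (1,2) → (2,2) → (3,2) → (4,2) → (4,3).
Since 4 matches the lower bound, it is optimal.

4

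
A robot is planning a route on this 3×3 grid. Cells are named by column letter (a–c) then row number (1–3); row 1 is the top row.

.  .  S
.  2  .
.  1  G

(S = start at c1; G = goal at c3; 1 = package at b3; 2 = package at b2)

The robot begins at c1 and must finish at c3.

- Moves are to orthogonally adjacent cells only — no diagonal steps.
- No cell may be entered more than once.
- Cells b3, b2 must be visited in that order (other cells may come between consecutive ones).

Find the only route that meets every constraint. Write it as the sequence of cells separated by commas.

The waypoints must appear in the order b3, b2, with no cell reused.
Route from c1: 2× left (reaching a1), 2× down (reaching a3), right to b3, up to b2, right to c2, down to c3 — 8 moves in all.
Check: order respected (1 at step 5, 2 at step 6).

c1, b1, a1, a2, a3, b3, b2, c2, c3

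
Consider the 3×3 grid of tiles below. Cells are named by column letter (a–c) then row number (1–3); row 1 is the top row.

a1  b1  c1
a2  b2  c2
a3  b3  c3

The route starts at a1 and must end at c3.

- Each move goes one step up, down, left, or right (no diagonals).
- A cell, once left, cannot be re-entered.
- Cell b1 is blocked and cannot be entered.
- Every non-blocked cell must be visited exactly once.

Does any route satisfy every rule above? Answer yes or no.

no

Cell c1 has only one open neighbour but is neither the start nor the goal, so a Hamiltonian route would have to both enter and leave it through the same neighbour — impossible without revisiting.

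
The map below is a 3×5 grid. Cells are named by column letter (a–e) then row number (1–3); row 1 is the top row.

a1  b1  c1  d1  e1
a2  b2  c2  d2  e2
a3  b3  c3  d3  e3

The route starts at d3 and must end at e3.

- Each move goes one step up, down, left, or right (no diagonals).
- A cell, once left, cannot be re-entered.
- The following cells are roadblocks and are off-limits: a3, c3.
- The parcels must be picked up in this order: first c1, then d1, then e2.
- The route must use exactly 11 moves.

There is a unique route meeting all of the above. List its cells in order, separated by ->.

d3 -> d2 -> c2 -> b2 -> a2 -> a1 -> b1 -> c1 -> d1 -> e1 -> e2 -> e3

The waypoints must appear in the order c1, d1, e2, with no cell reused.
Route from d3: up 1 to d2, left 3 to a2, up 1 to a1, right 4 to e1, down 2 to e3 — 11 moves in all.
Check: order respected (c1 at step 7, d1 at step 8, e2 at step 10); 11 moves as required.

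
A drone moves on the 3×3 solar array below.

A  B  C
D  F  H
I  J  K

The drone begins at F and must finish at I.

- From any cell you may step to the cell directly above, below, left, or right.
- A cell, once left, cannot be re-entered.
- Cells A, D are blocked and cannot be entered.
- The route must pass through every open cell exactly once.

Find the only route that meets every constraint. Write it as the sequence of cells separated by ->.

F -> B -> C -> H -> K -> J -> I

Need to visit all 7 open cells exactly once, starting at F and ending at I.
Route from F: up 1 to B, right 1 to C, down 2 to K, left 2 to I — 6 moves in all.
Check: all 7 open cells covered.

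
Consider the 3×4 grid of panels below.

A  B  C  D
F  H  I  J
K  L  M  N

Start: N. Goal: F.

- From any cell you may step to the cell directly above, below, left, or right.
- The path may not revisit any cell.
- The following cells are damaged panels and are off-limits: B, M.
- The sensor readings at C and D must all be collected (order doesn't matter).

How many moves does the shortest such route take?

Any route passes through C and D in some order between N and F. Summing Manhattan distances along each leg and taking the cheapest ordering (N → D → C → F) gives a lower bound of 2 + 1 + 3 = 6 moves.
A route of 6 moves achieves this: N → J → D → C → I → H → F.
Since 6 matches the lower bound, it is optimal.

6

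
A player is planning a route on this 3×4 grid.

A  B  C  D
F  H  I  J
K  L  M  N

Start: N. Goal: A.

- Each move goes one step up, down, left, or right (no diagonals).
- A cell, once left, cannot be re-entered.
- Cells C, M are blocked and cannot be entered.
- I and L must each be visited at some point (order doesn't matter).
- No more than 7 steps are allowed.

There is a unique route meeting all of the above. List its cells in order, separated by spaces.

N J I H L K F A

The budget equals the shortest possible length, so every move has to be on a shortest route through the required cells.
Route from N: up to J, 2× left (reaching H), down to L, left to K, 2× up (reaching A) — 7 moves in all.
Check: all required cells visited; 7 ≤ 7 moves.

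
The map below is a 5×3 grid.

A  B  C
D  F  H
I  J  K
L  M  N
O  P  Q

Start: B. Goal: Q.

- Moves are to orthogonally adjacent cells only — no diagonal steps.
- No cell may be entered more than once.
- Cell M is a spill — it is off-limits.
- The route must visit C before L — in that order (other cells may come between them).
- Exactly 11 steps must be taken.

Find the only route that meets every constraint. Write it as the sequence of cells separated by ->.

B -> C -> H -> K -> J -> F -> D -> I -> L -> O -> P -> Q

The waypoints must appear in the order C, L, with no cell reused.
Route from B: right 1 to C, down 2 to K, left 1 to J, up 1 to F, left 1 to D, down 3 to O, right 2 to Q — 11 moves in all.
Check: order respected (C at step 1, L at step 8); 11 moves as required.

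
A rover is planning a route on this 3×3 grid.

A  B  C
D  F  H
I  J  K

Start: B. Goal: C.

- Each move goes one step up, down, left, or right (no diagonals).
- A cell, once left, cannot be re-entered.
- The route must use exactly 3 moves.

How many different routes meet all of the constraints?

1

Need simple routes of exactly 3 moves from B to C (Manhattan distance 1, so 1 moves are spent on a detour and 1 undoing it).
Enumerating: B F H C.
That gives 1 route.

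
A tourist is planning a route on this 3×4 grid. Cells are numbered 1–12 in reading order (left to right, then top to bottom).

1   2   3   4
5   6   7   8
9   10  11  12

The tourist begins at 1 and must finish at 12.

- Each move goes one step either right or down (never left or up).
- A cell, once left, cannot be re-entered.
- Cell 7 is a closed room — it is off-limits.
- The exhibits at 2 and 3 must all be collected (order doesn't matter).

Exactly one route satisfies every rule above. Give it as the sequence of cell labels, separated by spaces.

Moves only go right or down, so the column and row indices never decrease.
Route from 1: right 3 to 4, down 2 to 12 — 5 moves in all.
Check: all required cells visited.

1 2 3 4 8 12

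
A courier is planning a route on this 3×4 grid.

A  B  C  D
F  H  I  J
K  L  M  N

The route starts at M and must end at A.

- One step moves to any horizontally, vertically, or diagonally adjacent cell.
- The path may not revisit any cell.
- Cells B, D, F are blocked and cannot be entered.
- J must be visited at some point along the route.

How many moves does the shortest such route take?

4

Any route passes through J somewhere between M and A. Summing Chebyshev distances along the two legs (M → J → A) gives a lower bound of 1 + 3 = 4 moves.
A route of 4 moves achieves this: M → J → C → H → A.
Since 4 matches the lower bound, it is optimal.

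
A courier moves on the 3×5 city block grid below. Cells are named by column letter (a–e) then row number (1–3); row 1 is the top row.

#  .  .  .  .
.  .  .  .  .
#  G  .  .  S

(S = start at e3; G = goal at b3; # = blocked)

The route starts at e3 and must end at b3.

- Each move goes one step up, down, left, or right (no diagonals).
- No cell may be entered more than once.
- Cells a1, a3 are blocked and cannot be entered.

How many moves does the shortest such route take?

3

The Manhattan distance from e3 to b3 is |3−3| + |5−2| = 3, so at least 3 moves are needed.
A route of 3 moves achieves this: e3 → d3 → c3 → b3.
Since 3 matches the lower bound, it is optimal.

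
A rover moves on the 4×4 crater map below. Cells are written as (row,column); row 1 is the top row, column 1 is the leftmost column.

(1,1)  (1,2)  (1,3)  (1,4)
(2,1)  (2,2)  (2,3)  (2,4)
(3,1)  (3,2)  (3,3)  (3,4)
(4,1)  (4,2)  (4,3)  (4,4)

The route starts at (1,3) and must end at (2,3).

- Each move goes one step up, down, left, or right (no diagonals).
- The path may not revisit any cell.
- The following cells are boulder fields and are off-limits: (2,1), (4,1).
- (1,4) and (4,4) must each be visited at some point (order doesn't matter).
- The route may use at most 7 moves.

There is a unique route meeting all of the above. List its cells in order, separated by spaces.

(1,3) (1,4) (2,4) (3,4) (4,4) (4,3) (3,3) (2,3)

The budget equals the shortest possible length, so every move has to be on a shortest route through the required cells.
Route from (1,3): right 1 to (1,4), down 3 to (4,4), left 1 to (4,3), up 2 to (2,3) — 7 moves in all.
Check: all required cells visited; 7 ≤ 7 moves.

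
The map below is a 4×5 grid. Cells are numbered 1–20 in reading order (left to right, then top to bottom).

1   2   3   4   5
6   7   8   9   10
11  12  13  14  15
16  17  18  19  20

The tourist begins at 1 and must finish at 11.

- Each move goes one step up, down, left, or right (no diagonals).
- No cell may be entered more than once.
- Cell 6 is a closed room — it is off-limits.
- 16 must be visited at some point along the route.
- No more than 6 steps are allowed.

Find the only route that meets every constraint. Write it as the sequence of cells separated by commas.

1, 2, 7, 12, 17, 16, 11

The budget equals the shortest possible length, so every move has to be on a shortest route through the required cells.
Route from 1: right 1 to 2, down 3 to 17, left 1 to 16, up 1 to 11 — 6 moves in all.
Check: all required cells visited; 6 ≤ 6 moves.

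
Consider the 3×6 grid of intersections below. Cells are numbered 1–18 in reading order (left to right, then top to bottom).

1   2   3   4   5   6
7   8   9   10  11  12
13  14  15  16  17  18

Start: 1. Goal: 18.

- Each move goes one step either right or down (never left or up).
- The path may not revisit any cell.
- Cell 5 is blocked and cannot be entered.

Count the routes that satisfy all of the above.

A right/down-only route from 1 to 18 makes exactly 2 down-moves and 5 right-moves in some order.
With no other constraints that would be C(7,2) = 21 routes.
Subtract routes through each blocked cell (inclusion–exclusion for overlaps): − through 5: 3 → 18.
That gives 18 routes.

18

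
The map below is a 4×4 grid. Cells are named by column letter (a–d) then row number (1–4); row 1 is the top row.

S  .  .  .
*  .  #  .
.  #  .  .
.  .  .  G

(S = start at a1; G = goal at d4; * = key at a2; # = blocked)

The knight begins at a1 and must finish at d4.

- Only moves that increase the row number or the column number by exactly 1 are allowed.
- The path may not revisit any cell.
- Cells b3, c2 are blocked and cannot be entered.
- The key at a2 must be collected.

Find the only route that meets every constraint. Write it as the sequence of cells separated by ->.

a1 -> a2 -> a3 -> a4 -> b4 -> c4 -> d4

Moves only go right or down, so the column and row indices never decrease.
Route from a1: down 3 to a4, right 3 to d4 — 6 moves in all.
Check: all required cells visited.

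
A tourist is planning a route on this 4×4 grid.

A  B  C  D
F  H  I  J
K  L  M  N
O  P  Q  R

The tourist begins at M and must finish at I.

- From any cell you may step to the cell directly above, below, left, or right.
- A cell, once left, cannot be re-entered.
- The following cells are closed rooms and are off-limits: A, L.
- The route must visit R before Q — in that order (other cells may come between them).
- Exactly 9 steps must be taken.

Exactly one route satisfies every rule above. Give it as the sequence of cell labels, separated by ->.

The waypoints must appear in the order R, Q, with no cell reused.
Route from M: right to N, down to R, 3× left (reaching O), 2× up (reaching F), 2× right (reaching I) — 9 moves in all.
Check: order respected (R at step 2, Q at step 3); 9 moves as required.

M -> N -> R -> Q -> P -> O -> K -> F -> H -> I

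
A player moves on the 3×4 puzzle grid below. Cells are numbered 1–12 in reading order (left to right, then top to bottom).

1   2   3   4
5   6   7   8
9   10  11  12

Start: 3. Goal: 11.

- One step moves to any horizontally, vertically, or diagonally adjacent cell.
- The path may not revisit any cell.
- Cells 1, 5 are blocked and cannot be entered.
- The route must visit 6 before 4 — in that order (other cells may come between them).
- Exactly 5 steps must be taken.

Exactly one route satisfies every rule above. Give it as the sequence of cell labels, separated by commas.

The waypoints must appear in the order 6, 4, with no cell reused.
Route from 3: down-left to 6, right to 7, up-right to 4, down to 8, down-left to 11 — 5 moves in all.
Check: order respected (6 at step 1, 4 at step 3); 5 moves as required.

3, 6, 7, 4, 8, 11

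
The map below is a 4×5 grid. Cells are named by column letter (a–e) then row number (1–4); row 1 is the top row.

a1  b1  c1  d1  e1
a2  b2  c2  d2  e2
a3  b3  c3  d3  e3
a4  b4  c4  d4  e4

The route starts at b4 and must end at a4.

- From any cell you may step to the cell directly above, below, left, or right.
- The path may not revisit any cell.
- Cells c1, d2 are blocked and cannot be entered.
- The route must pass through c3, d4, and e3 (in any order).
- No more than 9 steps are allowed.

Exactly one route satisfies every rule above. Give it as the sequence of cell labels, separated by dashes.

b4 - c4 - d4 - e4 - e3 - d3 - c3 - b3 - a3 - a4

Any route must reach c3, d4, and e3 and still end at a4 within 9 moves, so the order of the required stops is forced.
Route from b4: 3× right (reaching e4), up to e3, 4× left (reaching a3), down to a4 — 9 moves in all.
Check: all required cells visited; 9 ≤ 9 moves.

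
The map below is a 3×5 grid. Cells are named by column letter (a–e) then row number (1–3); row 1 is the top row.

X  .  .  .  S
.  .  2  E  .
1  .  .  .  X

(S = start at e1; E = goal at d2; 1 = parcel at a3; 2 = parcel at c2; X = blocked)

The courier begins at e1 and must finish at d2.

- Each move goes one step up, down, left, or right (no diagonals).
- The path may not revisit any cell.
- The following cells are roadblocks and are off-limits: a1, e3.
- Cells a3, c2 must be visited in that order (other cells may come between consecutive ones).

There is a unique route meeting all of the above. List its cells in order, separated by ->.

e1 -> d1 -> c1 -> b1 -> b2 -> a2 -> a3 -> b3 -> c3 -> c2 -> d2

The waypoints must appear in the order a3, c2, with no cell reused.
Route from e1: left 3 to b1, down 1 to b2, left 1 to a2, down 1 to a3, right 2 to c3, up 1 to c2, right 1 to d2 — 10 moves in all.
Check: order respected (1 at step 6, 2 at step 9).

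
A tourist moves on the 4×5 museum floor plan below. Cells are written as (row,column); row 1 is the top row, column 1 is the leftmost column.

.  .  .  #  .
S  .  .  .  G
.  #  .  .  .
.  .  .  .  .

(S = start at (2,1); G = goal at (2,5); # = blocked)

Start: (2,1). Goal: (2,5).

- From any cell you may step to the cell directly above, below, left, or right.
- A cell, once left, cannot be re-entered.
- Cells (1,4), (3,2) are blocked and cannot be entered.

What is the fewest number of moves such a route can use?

4

The Manhattan distance from (2,1) to (2,5) is |2−2| + |1−5| = 4, so at least 4 moves are needed.
A route of 4 moves achieves this: (2,1) → (2,2) → (2,3) → (2,4) → (2,5).
Since 4 matches the lower bound, it is optimal.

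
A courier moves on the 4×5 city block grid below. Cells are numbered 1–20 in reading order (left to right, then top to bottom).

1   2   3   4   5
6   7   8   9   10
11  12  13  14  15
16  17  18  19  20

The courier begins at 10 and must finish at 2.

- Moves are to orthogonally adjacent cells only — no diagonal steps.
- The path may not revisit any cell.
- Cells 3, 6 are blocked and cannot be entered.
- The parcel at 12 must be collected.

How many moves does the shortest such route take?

6

Any route passes through 12 somewhere between 10 and 2. Summing Manhattan distances along the two legs (10 → 12 → 2) gives a lower bound of 4 + 2 = 6 moves.
A route of 6 moves achieves this: 10 → 15 → 14 → 13 → 12 → 7 → 2.
Since 6 matches the lower bound, it is optimal.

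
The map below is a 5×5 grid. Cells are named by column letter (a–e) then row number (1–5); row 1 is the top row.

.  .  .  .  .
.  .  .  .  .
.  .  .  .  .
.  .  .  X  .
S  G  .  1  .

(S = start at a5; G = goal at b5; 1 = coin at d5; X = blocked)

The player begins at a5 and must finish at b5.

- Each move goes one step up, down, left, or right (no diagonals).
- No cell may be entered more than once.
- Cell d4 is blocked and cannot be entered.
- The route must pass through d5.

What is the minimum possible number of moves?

Any route passes through d5 somewhere between a5 and b5. Summing Manhattan distances along the two legs (a5 → d5 → b5) gives a lower bound of 3 + 2 = 5 moves.
The shortest route satisfying every rule uses 11 moves: a5 → a4 → a3 → b3 → c3 → d3 → e3 → e4 → e5 → d5 → c5 → b5.
The bound of 5 isn't tight here; checking systematically, no route of length 5 through 10 satisfies every constraint (on a 4-connected grid the length of any start-to-goal walk has the same parity as the Manhattan bound, so only lengths 5, 7, 9, … need checking), so 11 is the minimum.

11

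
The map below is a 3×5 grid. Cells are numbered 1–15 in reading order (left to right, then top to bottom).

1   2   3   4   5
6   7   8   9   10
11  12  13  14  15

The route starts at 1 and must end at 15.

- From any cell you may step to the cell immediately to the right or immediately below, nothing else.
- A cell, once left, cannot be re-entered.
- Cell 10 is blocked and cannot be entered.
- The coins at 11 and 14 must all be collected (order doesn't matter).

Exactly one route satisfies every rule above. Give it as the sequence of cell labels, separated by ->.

Moves only go right or down, so the column and row indices never decrease.
Route from 1: down 2 to 11, right 4 to 15 — 6 moves in all.
Check: all required cells visited.

1 -> 6 -> 11 -> 12 -> 13 -> 14 -> 15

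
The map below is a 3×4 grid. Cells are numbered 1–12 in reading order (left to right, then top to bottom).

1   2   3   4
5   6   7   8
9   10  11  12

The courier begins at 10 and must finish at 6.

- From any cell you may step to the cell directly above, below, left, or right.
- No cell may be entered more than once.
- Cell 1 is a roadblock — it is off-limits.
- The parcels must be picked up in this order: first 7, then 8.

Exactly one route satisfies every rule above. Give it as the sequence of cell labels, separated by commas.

The waypoints must appear in the order 7, 8, with no cell reused.
Route from 10: right 1 to 11, up 1 to 7, right 1 to 8, up 1 to 4, left 2 to 2, down 1 to 6 — 7 moves in all.
Check: order respected (7 at step 2, 8 at step 3).

10, 11, 7, 8, 4, 3, 2, 6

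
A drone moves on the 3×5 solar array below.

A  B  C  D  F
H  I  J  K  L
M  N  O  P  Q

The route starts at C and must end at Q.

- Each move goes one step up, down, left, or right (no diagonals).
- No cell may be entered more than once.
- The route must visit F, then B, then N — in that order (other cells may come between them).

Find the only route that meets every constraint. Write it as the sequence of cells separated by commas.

C, D, F, L, K, J, I, B, A, H, M, N, O, P, Q

The waypoints must appear in the order F, B, N, with no cell reused.
Route from C: right 2 to F, down 1 to L, left 3 to I, up 1 to B, left 1 to A, down 2 to M, right 4 to Q — 14 moves in all.
Check: order respected (F at step 2, B at step 7, N at step 11).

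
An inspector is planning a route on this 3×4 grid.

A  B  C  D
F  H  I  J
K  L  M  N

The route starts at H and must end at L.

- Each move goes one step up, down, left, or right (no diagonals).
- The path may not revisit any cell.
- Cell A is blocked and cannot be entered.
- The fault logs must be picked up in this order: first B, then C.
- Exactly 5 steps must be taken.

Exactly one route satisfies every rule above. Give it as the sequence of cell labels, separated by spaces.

The waypoints must appear in the order B, C, with no cell reused.
Route from H: up to B, right to C, 2× down (reaching M), left to L — 5 moves in all.
Check: order respected (B at step 1, C at step 2); 5 moves as required.

H B C I M L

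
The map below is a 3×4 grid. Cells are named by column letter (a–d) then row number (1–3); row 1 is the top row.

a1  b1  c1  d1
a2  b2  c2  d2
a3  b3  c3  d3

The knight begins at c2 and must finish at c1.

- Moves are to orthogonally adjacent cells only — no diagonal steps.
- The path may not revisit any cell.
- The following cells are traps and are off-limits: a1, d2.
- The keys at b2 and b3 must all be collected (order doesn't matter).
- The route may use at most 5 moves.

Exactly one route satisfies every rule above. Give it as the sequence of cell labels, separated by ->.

c2 -> c3 -> b3 -> b2 -> b1 -> c1

The 5-move cap with required stops at b2, b3 leaves no slack for detours.
Route from c2: down 1 to c3, left 1 to b3, up 2 to b1, right 1 to c1 — 5 moves in all.
Check: all required cells visited; 5 ≤ 5 moves.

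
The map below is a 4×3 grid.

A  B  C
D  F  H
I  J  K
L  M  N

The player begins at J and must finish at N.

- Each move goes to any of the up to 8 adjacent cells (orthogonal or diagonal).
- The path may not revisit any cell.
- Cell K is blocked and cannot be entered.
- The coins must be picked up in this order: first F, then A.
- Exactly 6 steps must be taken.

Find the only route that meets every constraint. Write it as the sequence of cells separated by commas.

J, F, A, D, I, M, N

The waypoints must appear in the order F, A, with no cell reused.
Route from J: up to F, up-left to A, 2× down (reaching I), down-right to M, right to N — 6 moves in all.
Check: order respected (F at step 1, A at step 2); 6 moves as required.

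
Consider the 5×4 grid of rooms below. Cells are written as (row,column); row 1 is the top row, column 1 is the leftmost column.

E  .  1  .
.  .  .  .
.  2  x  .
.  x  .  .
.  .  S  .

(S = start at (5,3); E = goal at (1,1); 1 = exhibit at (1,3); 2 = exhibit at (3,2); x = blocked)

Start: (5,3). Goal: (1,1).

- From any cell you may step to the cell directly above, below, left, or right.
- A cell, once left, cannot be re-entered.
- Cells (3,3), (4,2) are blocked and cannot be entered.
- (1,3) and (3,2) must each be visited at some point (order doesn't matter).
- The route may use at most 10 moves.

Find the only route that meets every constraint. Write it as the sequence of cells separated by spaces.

(5,3) (5,2) (5,1) (4,1) (3,1) (3,2) (2,2) (2,3) (1,3) (1,2) (1,1)

The budget equals the shortest possible length, so every move has to be on a shortest route through the required cells.
Route from (5,3): left 2 to (5,1), up 2 to (3,1), right 1 to (3,2), up 1 to (2,2), right 1 to (2,3), up 1 to (1,3), left 2 to (1,1) — 10 moves in all.
Check: all required cells visited; 10 ≤ 10 moves.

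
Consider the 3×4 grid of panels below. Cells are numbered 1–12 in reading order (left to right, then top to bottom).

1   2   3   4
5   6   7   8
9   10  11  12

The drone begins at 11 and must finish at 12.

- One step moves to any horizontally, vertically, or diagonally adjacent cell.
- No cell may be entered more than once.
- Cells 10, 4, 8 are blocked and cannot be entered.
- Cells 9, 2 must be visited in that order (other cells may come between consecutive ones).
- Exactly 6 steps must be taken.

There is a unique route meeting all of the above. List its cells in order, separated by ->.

The waypoints must appear in the order 9, 2, with no cell reused.
Route from 11: up-left to 6, down-left to 9, up to 5, up-right to 2, 2× down-right (reaching 12) — 6 moves in all.
Check: order respected (9 at step 2, 2 at step 4); 6 moves as required.

11 -> 6 -> 9 -> 5 -> 2 -> 7 -> 12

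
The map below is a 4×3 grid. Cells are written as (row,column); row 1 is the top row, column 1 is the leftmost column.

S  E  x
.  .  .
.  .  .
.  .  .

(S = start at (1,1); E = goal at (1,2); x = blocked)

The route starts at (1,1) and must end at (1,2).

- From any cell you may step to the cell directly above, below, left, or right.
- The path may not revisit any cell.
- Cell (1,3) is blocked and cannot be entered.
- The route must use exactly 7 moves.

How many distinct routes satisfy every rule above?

Need simple routes of exactly 7 moves from (1,1) to (1,2) (Manhattan distance 1, so 3 moves are spent on a detour and 3 undoing it).
Enumerating: (1,1) (2,1) (3,1) (4,1) (4,2) (3,2) (2,2) (1,2) | (1,1) (2,1) (3,1) (3,2) (3,3) (2,3) (2,2) (1,2).
That gives 2 routes.

2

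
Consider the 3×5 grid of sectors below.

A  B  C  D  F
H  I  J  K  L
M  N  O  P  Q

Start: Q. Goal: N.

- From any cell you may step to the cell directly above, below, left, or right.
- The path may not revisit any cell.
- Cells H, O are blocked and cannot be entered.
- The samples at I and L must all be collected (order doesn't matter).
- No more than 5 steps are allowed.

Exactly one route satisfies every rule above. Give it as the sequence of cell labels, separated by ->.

The 5-move cap with required stops at I, L leaves no slack for detours.
Route from Q: up to L, 3× left (reaching I), down to N — 5 moves in all.
Check: all required cells visited; 5 ≤ 5 moves.

Q -> L -> K -> J -> I -> N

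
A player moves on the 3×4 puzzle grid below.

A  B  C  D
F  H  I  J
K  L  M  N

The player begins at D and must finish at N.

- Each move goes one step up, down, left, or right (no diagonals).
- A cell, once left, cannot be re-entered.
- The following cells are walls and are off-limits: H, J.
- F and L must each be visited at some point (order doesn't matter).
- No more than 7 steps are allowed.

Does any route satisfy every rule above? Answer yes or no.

no

Even ignoring the no-revisit rule, getting from D to N, taking the cheapest ordering D → F → L → N needs at least 4 + 2 + 2 = 8 moves (Manhattan distance per leg), which exceeds the 7-move limit.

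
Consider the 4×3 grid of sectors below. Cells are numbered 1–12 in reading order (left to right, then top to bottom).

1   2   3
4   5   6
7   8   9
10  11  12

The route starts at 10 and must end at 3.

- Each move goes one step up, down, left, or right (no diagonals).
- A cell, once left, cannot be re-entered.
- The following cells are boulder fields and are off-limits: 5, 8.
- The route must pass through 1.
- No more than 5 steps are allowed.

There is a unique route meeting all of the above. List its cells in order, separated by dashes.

The budget equals the shortest possible length, so every move has to be on a shortest route through the required cells.
Route from 10: up 3 to 1, right 2 to 3 — 5 moves in all.
Check: all required cells visited; 5 ≤ 5 moves.

10 - 7 - 4 - 1 - 2 - 3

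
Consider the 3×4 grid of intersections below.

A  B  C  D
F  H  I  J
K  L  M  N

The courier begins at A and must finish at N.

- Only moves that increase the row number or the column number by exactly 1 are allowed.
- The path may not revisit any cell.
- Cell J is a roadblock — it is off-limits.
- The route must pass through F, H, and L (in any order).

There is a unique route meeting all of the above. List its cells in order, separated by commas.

A, F, H, L, M, N

Moves only go right or down, so the column and row indices never decrease.
Route from A: down to F, right to H, down to L, 2× right (reaching N) — 5 moves in all.
Check: all required cells visited.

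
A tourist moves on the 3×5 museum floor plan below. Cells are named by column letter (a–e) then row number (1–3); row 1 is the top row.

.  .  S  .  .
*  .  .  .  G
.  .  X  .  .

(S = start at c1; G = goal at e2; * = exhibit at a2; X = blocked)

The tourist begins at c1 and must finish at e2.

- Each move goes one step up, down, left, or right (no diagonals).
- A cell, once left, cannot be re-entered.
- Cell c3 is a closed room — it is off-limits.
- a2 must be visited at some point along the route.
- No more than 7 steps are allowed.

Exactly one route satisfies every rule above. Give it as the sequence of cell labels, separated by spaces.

c1 b1 a1 a2 b2 c2 d2 e2

Any route must reach a2 and still end at e2 within 7 moves, so the order of the required stops is forced.
Route from c1: left 2 to a1, down 1 to a2, right 4 to e2 — 7 moves in all.
Check: all required cells visited; 7 ≤ 7 moves.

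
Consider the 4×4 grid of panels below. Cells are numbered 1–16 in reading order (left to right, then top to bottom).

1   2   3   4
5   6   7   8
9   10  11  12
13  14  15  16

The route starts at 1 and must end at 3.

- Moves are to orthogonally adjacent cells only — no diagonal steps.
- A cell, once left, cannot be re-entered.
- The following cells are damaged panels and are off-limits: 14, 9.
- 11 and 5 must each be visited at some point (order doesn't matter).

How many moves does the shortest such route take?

Any route passes through 11 and 5 in some order between 1 and 3. Summing Manhattan distances along each leg and taking the cheapest ordering (1 → 5 → 11 → 3) gives a lower bound of 1 + 3 + 2 = 6 moves.
A route of 6 moves achieves this: 1 → 5 → 6 → 10 → 11 → 7 → 3.
Since 6 matches the lower bound, it is optimal.

6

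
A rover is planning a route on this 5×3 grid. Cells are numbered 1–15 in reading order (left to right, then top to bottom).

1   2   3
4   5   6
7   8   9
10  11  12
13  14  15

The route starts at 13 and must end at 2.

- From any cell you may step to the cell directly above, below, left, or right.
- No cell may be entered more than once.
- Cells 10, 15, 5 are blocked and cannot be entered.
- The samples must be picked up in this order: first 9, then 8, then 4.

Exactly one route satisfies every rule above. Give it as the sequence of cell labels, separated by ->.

13 -> 14 -> 11 -> 12 -> 9 -> 8 -> 7 -> 4 -> 1 -> 2

The waypoints must appear in the order 9, 8, 4, with no cell reused.
Route from 13: right 1 to 14, up 1 to 11, right 1 to 12, up 1 to 9, left 2 to 7, up 2 to 1, right 1 to 2 — 9 moves in all.
Check: order respected (9 at step 4, 8 at step 5, 4 at step 7).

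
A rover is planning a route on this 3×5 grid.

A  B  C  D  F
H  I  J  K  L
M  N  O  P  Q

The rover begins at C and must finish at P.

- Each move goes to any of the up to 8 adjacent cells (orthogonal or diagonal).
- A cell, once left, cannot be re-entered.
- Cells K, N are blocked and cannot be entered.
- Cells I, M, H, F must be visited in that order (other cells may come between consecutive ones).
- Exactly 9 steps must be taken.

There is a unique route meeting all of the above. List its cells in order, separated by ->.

C -> I -> M -> H -> B -> J -> D -> F -> L -> P

The waypoints must appear in the order I, M, H, F, with no cell reused.
Route from C: down-left 2 to M, up 1 to H, up-right 1 to B, down-right 1 to J, up-right 1 to D, right 1 to F, down 1 to L, down-left 1 to P — 9 moves in all.
Check: order respected (I at step 1, M at step 2, H at step 3, F at step 7); 9 moves as required.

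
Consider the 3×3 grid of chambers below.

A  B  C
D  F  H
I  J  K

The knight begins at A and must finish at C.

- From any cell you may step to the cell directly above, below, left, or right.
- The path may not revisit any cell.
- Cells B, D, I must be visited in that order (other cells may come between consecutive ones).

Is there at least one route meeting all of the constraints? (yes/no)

yes

One route that works: A → B → F → D → I → J → K → H → C.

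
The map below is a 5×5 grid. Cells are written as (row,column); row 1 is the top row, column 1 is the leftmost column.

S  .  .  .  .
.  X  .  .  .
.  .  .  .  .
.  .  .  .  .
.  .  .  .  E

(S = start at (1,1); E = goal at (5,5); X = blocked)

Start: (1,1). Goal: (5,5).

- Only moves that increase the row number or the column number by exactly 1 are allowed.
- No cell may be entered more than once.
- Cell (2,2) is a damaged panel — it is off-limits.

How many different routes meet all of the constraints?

A right/down-only route from (1,1) to (5,5) makes exactly 4 down-moves and 4 right-moves in some order.
With no other constraints that would be C(8,4) = 70 routes.
Subtract routes through each blocked cell (inclusion–exclusion for overlaps): − through (2,2): 40 → 30.
That gives 30 routes.

30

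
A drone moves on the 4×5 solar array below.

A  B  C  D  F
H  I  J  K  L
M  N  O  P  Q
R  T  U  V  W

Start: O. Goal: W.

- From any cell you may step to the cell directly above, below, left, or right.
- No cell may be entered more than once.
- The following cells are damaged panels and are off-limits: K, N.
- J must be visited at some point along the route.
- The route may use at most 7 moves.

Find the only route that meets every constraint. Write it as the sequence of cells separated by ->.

The 7-move cap with required stops at J leaves no slack for detours.
Route from O: up 2 to C, right 2 to F, down 3 to W — 7 moves in all.
Check: all required cells visited; 7 ≤ 7 moves.

O -> J -> C -> D -> F -> L -> Q -> W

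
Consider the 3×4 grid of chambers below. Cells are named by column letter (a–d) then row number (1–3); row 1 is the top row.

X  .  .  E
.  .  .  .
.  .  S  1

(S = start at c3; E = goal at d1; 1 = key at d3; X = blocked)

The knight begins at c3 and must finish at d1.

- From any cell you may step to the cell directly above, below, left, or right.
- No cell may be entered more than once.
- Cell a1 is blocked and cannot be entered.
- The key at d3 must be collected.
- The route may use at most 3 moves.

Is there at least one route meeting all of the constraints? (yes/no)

One route that works: c3 → d3 → d2 → d1.

yes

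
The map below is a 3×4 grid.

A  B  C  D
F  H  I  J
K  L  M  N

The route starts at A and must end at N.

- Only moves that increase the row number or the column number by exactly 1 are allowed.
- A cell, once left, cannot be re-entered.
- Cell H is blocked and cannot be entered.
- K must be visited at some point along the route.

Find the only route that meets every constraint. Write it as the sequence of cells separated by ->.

A -> F -> K -> L -> M -> N

Moves only go right or down, so the column and row indices never decrease.
Route from A: 2× down (reaching K), 3× right (reaching N) — 5 moves in all.
Check: all required cells visited.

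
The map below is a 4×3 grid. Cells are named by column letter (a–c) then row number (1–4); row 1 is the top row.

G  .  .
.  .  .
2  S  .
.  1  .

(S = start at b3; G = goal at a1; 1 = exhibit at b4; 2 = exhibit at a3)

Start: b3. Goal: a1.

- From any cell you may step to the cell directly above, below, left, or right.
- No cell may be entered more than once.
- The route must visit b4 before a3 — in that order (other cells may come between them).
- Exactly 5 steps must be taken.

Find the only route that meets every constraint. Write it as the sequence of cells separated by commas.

b3, b4, a4, a3, a2, a1

The waypoints must appear in the order b4, a3, with no cell reused.
Route from b3: down 1 to b4, left 1 to a4, up 3 to a1 — 5 moves in all.
Check: order respected (1 at step 1, 2 at step 3); 5 moves as required.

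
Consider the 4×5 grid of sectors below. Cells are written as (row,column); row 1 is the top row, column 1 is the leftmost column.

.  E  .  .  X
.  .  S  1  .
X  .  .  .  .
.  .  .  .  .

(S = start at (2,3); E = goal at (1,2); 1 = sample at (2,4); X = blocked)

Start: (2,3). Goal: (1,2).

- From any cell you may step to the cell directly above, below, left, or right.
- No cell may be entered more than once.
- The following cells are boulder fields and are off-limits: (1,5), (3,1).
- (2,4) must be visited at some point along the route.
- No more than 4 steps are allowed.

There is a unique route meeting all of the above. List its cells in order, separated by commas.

(2,3), (2,4), (1,4), (1,3), (1,2)

The 4-move cap with required stops at (2,4) leaves no slack for detours.
Route from (2,3): right 1 to (2,4), up 1 to (1,4), left 2 to (1,2) — 4 moves in all.
Check: all required cells visited; 4 ≤ 4 moves.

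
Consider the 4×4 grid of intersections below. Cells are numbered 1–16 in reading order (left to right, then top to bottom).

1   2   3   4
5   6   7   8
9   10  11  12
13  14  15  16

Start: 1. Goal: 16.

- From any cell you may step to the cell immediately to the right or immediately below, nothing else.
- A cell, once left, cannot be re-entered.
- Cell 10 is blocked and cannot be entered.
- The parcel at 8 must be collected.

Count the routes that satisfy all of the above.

A right/down-only route from 1 to 16 makes exactly 3 down-moves and 3 right-moves in some order.
With no other constraints that would be C(6,3) = 20 routes.
Split at 8 and multiply the segment counts (each segment already excludes blocked cells): 1→8: 4; 8→16: 1; product = 4.
That gives 4 routes.

4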